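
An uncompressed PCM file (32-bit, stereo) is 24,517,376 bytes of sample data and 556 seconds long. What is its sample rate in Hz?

Bytes = sample_rate × seconds × bytes_per_sample × channels.
sample_rate = 24,517,376 / (556 × 4 × 2) = 24,517,376 / 4,448 = 5,512 Hz.

5,512 Hz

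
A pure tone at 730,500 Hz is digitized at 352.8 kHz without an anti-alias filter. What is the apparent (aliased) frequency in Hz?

24,900 Hz

Nyquist = 352,800/2 = 176,400 Hz; 730,500 Hz exceeds it.
Alias = |730,500 − 2×352,800| = |730,500 − 705,600| = 24,900 Hz.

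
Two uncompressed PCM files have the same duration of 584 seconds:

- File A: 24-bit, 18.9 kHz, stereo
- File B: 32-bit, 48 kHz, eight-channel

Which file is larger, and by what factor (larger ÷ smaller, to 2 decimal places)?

File B, by a factor of 13.54

File A: 18,900 × 3 × 2 = 113,400 bytes/s.
File B: 48,000 × 4 × 8 = 1,536,000 bytes/s.
File B is larger; ratio = 897,024,000 / 66,225,600 = 13.54.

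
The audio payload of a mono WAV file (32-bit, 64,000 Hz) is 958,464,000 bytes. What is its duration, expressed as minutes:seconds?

62:24

Byte rate = 64,000 × 4 × 1 = 256,000 bytes/s.
Duration = 958,464,000 / 256,000 = 3,744 s.
3,744 s = 62:24.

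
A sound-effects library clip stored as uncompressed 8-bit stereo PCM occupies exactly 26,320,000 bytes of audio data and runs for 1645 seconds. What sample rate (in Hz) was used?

Bytes = sample_rate × seconds × bytes_per_sample × channels.
sample_rate = 26,320,000 / (1,645 × 1 × 2) = 26,320,000 / 3,290 = 8,000 Hz.

8,000 Hz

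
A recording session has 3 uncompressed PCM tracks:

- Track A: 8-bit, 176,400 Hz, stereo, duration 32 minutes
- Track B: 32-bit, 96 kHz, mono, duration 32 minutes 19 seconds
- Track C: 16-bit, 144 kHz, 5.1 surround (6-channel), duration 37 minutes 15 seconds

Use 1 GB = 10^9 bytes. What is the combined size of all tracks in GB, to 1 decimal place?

5.3 GB

Track A: 32 minutes = 1,920 s; 176,400 × 1,920 × 1 × 2 = 677,376,000 bytes.
Track B: 32 minutes 19 seconds = 1,939 s; 96,000 × 1,939 × 4 × 1 = 744,576,000 bytes.
Track C: 37 minutes 15 seconds = 2,235 s; 144,000 × 2,235 × 2 × 6 = 3,862,080,000 bytes.
Total = 5,284,032,000 bytes = 5.3 GB.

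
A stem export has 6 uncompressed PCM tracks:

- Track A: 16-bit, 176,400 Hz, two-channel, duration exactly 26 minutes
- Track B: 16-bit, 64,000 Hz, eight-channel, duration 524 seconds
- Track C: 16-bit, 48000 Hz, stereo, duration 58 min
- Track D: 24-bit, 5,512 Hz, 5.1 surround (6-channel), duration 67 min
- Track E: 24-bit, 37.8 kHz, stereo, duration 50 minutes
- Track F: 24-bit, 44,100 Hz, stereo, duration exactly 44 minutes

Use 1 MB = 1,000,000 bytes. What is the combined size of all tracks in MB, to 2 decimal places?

Track A: exactly 26 minutes = 1,560 s; 176,400 × 1,560 × 2 × 2 = 1,100,736,000 bytes.
Track B: 64,000 × 524 × 2 × 8 = 536,576,000 bytes.
Track C: 58 min = 3,480 s; 48,000 × 3,480 × 2 × 2 = 668,160,000 bytes.
Track D: 67 min = 4,020 s; 5,512 × 4,020 × 3 × 6 = 398,848,320 bytes.
Track E: 50 minutes = 3,000 s; 37,800 × 3,000 × 3 × 2 = 680,400,000 bytes.
Track F: exactly 44 minutes = 2,640 s; 44,100 × 2,640 × 3 × 2 = 698,544,000 bytes.
Total = 4,083,264,320 bytes = 4083.26 MB.

4083.26 MB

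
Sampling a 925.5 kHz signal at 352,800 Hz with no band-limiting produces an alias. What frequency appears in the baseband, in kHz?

Nyquist = 352,800/2 = 176,400 Hz; 925,500 Hz exceeds it.
Alias = |925,500 − 3×352,800| = |925,500 − 1,058,400| = 132,900 Hz = 132.9 kHz.

132.9 kHz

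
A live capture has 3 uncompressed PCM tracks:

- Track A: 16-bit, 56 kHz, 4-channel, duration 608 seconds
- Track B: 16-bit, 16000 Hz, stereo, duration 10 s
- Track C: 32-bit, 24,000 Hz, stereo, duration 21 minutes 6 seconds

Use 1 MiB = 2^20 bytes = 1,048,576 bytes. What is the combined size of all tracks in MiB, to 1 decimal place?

492.2 MiB

Track A: 56,000 × 608 × 2 × 4 = 272,384,000 bytes.
Track B: 16,000 × 10 × 2 × 2 = 640,000 bytes.
Track C: 21 minutes 6 seconds = 1,266 s; 24,000 × 1,266 × 4 × 2 = 243,072,000 bytes.
Total = 516,096,000 bytes = 492.2 MiB.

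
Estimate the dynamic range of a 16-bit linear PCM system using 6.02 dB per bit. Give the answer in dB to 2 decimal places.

96.32 dB

16 × 6.02 = 96.32 dB.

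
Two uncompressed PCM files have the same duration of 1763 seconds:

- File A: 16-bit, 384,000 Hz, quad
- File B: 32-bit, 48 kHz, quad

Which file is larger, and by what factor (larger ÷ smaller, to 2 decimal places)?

File A, by a factor of 4.00

File A: 384,000 × 2 × 4 = 3,072,000 bytes/s.
File B: 48,000 × 4 × 4 = 768,000 bytes/s.
File A is larger; ratio = 5,415,936,000 / 1,353,984,000 = 4.00.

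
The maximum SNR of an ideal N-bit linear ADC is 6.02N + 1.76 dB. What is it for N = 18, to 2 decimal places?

110.12 dB

6.02 × 18 + 1.76 = 110.12 dB.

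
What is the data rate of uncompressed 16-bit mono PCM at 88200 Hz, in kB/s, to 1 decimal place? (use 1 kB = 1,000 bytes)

Bit rate = 88,200 × 16 × 1 = 1,411,200 bits/s.
1,411,200 / 8 = 176,400 B/s = 176.4 kB/s.

176.4 kB/s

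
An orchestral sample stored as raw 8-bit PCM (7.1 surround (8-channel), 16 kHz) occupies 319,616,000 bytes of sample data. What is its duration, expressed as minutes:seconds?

Byte rate = 16,000 × 1 × 8 = 128,000 bytes/s.
Duration = 319,616,000 / 128,000 = 2,497 s.
2,497 s = 41:37.

41:37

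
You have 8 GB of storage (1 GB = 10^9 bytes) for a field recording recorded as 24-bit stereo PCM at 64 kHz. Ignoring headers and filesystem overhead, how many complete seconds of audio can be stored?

Uncompressed byte rate = 64,000 × 3 × 2 = 384,000 bytes/s.
Capacity = 8 × 1,000,000,000 = 8,000,000,000 bytes.
8,000,000,000 / 384,000 ≈ 20833.33 s → 20,833 seconds.

20,833 seconds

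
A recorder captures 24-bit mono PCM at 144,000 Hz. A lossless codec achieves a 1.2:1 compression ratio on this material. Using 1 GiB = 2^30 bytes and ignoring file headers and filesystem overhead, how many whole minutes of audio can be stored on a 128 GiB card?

6,362 minutes

Uncompressed byte rate = 144,000 × 3 × 1 = 432,000 bytes/s.
After 1.2:1 compression, effective rate ≈ 360000 bytes/s.
Capacity = 128 × 1,073,741,824 = 137,438,953,472 bytes.
137,438,953,472 / effective rate ≈ 381774.87 s → 6,362 minutes.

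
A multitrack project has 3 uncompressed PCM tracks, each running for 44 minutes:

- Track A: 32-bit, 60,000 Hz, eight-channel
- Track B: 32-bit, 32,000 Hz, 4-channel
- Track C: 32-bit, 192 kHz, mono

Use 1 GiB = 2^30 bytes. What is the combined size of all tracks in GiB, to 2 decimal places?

44 minutes = 2,640 s.
Track A: 60,000 × 2,640 × 4 × 8 = 5,068,800,000 bytes.
Track B: 32,000 × 2,640 × 4 × 4 = 1,351,680,000 bytes.
Track C: 192,000 × 2,640 × 4 × 1 = 2,027,520,000 bytes.
Total = 8,448,000,000 bytes = 7.87 GiB.

7.87 GiB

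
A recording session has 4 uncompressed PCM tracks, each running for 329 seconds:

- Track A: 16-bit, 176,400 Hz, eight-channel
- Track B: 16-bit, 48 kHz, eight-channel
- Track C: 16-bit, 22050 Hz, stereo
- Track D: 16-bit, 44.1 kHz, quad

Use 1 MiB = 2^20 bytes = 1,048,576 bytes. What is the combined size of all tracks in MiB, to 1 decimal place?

Track A: 176,400 × 329 × 2 × 8 = 928,569,600 bytes.
Track B: 48,000 × 329 × 2 × 8 = 252,672,000 bytes.
Track C: 22,050 × 329 × 2 × 2 = 29,017,800 bytes.
Track D: 44,100 × 329 × 2 × 4 = 116,071,200 bytes.
Total = 1,326,330,600 bytes = 1264.9 MiB.

1264.9 MiB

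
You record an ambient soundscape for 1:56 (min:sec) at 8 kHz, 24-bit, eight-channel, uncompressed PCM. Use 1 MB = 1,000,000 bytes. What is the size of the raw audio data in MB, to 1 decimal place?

22.3 MB

Duration = 1:56 (min:sec) = 116 s.
Bytes = 8,000 samples/s × 116 s × 3 bytes/sample × 8 ch = 22,272,000 bytes.
22,272,000 / 1,000,000 = 22.3 MB.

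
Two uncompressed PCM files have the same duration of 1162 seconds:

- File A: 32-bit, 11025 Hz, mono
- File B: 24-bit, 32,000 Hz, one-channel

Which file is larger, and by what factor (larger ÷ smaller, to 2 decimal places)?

File A: 11,025 × 4 × 1 = 44,100 bytes/s.
File B: 32,000 × 3 × 1 = 96,000 bytes/s.
File B is larger; ratio = 111,552,000 / 51,244,200 = 2.18.

File B, by a factor of 2.18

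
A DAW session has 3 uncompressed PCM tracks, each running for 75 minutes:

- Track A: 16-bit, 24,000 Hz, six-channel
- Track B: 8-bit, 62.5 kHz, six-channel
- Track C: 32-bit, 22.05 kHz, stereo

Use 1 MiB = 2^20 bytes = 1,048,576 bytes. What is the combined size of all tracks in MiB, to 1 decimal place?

75 minutes = 4,500 s.
Track A: 24,000 × 4,500 × 2 × 6 = 1,296,000,000 bytes.
Track B: 62,500 × 4,500 × 1 × 6 = 1,687,500,000 bytes.
Track C: 22,050 × 4,500 × 4 × 2 = 793,800,000 bytes.
Total = 3,777,300,000 bytes = 3602.3 MiB.

3602.3 MiB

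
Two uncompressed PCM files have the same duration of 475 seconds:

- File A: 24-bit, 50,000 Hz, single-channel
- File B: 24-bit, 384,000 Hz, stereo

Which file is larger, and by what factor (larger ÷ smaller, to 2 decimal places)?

File B, by a factor of 15.36

File A: 50,000 × 3 × 1 = 150,000 bytes/s.
File B: 384,000 × 3 × 2 = 2,304,000 bytes/s.
File B is larger; ratio = 1,094,400,000 / 71,250,000 = 15.36.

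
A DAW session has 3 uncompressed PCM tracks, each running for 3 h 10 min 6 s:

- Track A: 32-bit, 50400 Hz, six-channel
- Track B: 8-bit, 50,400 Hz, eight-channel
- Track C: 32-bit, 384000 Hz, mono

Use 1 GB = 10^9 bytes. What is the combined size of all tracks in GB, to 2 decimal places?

35.92 GB

3 h 10 min 6 s = 11,406 s.
Track A: 50,400 × 11,406 × 4 × 6 = 13,796,697,600 bytes.
Track B: 50,400 × 11,406 × 1 × 8 = 4,598,899,200 bytes.
Track C: 384,000 × 11,406 × 4 × 1 = 17,519,616,000 bytes.
Total = 35,915,212,800 bytes = 35.92 GB.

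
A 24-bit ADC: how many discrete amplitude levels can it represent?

2^24 = 16,777,216.

16,777,216 levels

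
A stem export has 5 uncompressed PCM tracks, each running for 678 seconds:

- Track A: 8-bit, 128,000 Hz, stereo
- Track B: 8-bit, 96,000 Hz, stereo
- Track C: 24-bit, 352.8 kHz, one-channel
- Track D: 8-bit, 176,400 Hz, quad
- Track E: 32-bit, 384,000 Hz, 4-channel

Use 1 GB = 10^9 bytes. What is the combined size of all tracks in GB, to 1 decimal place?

Track A: 128,000 × 678 × 1 × 2 = 173,568,000 bytes.
Track B: 96,000 × 678 × 1 × 2 = 130,176,000 bytes.
Track C: 352,800 × 678 × 3 × 1 = 717,595,200 bytes.
Track D: 176,400 × 678 × 1 × 4 = 478,396,800 bytes.
Track E: 384,000 × 678 × 4 × 4 = 4,165,632,000 bytes.
Total = 5,665,368,000 bytes = 5.7 GB.

5.7 GB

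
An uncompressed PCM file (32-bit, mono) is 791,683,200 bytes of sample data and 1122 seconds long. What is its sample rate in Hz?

176,400 Hz

Bytes = sample_rate × seconds × bytes_per_sample × channels.
sample_rate = 791,683,200 / (1,122 × 4 × 1) = 791,683,200 / 4,488 = 176,400 Hz.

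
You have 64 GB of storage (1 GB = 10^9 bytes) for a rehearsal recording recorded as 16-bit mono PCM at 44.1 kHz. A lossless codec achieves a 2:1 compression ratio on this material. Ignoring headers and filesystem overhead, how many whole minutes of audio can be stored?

Uncompressed byte rate = 44,100 × 2 × 1 = 88,200 bytes/s.
After 2:1 compression, effective rate ≈ 44100 bytes/s.
Capacity = 64 × 1,000,000,000 = 64,000,000,000 bytes.
64,000,000,000 / effective rate ≈ 1451247.17 s → 24,187 minutes.

24,187 minutes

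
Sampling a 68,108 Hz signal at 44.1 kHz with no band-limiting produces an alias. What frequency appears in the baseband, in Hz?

20,092 Hz

Nyquist = 44,100/2 = 22,050 Hz; 68,108 Hz exceeds it.
Alias = |68,108 − 2×44,100| = |68,108 − 88,200| = 20,092 Hz.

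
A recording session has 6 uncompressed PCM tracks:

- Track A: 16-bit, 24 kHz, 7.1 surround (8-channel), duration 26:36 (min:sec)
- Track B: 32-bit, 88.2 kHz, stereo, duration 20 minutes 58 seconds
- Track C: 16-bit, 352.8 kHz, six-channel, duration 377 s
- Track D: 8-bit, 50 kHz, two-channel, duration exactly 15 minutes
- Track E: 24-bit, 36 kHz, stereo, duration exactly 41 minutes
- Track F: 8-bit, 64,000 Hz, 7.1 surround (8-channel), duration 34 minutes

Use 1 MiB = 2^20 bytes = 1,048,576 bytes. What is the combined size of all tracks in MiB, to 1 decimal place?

4541.8 MiB

Track A: 26:36 (min:sec) = 1,596 s; 24,000 × 1,596 × 2 × 8 = 612,864,000 bytes.
Track B: 20 minutes 58 seconds = 1,258 s; 88,200 × 1,258 × 4 × 2 = 887,644,800 bytes.
Track C: 352,800 × 377 × 2 × 6 = 1,596,067,200 bytes.
Track D: exactly 15 minutes = 900 s; 50,000 × 900 × 1 × 2 = 90,000,000 bytes.
Track E: exactly 41 minutes = 2,460 s; 36,000 × 2,460 × 3 × 2 = 531,360,000 bytes.
Track F: 34 minutes = 2,040 s; 64,000 × 2,040 × 1 × 8 = 1,044,480,000 bytes.
Total = 4,762,416,000 bytes = 4541.8 MiB.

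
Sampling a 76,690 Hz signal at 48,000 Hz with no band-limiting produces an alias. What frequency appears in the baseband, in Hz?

19,310 Hz

Nyquist = 48,000/2 = 24,000 Hz; 76,690 Hz exceeds it.
Alias = |76,690 − 2×48,000| = |76,690 − 96,000| = 19,310 Hz.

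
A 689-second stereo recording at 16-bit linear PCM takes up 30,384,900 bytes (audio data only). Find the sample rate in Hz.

Bytes = sample_rate × seconds × bytes_per_sample × channels.
sample_rate = 30,384,900 / (689 × 2 × 2) = 30,384,900 / 2,756 = 11,025 Hz.

11,025 Hz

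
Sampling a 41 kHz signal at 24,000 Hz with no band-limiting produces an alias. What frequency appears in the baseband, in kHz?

7 kHz

Nyquist = 24,000/2 = 12,000 Hz; 41,000 Hz exceeds it.
Alias = |41,000 − 2×24,000| = |41,000 − 48,000| = 7,000 Hz = 7 kHz.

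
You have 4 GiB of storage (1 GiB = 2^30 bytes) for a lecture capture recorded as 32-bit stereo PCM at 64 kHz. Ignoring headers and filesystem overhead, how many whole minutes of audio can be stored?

Uncompressed byte rate = 64,000 × 4 × 2 = 512,000 bytes/s.
Capacity = 4 × 1,073,741,824 = 4,294,967,296 bytes.
4,294,967,296 / 512,000 ≈ 8388.61 s → 139 minutes.

139 minutes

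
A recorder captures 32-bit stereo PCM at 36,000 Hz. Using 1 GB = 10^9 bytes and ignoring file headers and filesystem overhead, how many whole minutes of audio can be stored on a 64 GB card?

Uncompressed byte rate = 36,000 × 4 × 2 = 288,000 bytes/s.
Capacity = 64 × 1,000,000,000 = 64,000,000,000 bytes.
64,000,000,000 / 288,000 ≈ 222222.22 s → 3,703 minutes.

3,703 minutes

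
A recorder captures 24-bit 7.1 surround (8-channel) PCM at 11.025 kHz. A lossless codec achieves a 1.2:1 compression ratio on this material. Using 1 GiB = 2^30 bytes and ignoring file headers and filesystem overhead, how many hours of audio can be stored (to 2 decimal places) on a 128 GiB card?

Uncompressed byte rate = 11,025 × 3 × 8 = 264,600 bytes/s.
After 1.2:1 compression, effective rate ≈ 220500 bytes/s.
Capacity = 128 × 1,073,741,824 = 137,438,953,472 bytes.
137,438,953,472 / effective rate ≈ 623305.91 s → 173.14 hours.

173.14 hours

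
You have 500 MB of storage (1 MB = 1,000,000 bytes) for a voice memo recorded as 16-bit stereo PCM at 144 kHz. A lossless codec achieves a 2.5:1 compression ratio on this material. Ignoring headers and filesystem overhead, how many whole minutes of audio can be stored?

Uncompressed byte rate = 144,000 × 2 × 2 = 576,000 bytes/s.
After 2.5:1 compression, effective rate ≈ 230400 bytes/s.
Capacity = 500 × 1,000,000 = 500,000,000 bytes.
500,000,000 / effective rate ≈ 2170.14 s → 36 minutes.

36 minutes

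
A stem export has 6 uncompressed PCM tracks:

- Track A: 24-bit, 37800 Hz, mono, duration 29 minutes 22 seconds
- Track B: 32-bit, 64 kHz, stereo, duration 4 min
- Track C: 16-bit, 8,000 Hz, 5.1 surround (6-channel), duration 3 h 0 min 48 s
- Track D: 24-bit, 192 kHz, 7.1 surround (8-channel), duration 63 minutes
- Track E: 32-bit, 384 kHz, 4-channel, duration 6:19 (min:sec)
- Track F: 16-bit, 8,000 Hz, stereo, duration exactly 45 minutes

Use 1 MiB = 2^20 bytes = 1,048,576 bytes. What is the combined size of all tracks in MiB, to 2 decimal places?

20215.33 MiB

Track A: 29 minutes 22 seconds = 1,762 s; 37,800 × 1,762 × 3 × 1 = 199,810,800 bytes.
Track B: 4 min = 240 s; 64,000 × 240 × 4 × 2 = 122,880,000 bytes.
Track C: 3 h 0 min 48 s = 10,848 s; 8,000 × 10,848 × 2 × 6 = 1,041,408,000 bytes.
Track D: 63 minutes = 3,780 s; 192,000 × 3,780 × 3 × 8 = 17,418,240,000 bytes.
Track E: 6:19 (min:sec) = 379 s; 384,000 × 379 × 4 × 4 = 2,328,576,000 bytes.
Track F: exactly 45 minutes = 2,700 s; 8,000 × 2,700 × 2 × 2 = 86,400,000 bytes.
Total = 21,197,314,800 bytes = 20215.33 MiB.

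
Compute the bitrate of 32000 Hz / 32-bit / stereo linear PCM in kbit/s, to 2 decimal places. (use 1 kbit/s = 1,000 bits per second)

Bit rate = 32,000 × 32 × 2 = 2,048,000 bits/s.
= 2048.00 kbit/s.

2048.00 kbit/s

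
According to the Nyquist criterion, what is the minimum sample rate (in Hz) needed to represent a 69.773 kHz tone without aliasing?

139,546 Hz

Minimum sample rate = 2 × 69,773 Hz = 139,546 Hz.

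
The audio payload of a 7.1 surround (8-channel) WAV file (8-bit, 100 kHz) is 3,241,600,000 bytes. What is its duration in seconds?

Byte rate = 100,000 × 1 × 8 = 800,000 bytes/s.
Duration = 3,241,600,000 / 800,000 = 4,052 s.

4,052 seconds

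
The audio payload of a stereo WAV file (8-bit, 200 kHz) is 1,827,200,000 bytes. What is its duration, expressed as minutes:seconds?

76:08

Byte rate = 200,000 × 1 × 2 = 400,000 bytes/s.
Duration = 1,827,200,000 / 400,000 = 4,568 s.
4,568 s = 76:08.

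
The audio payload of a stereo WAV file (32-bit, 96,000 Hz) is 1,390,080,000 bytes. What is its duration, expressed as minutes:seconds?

30:10

Byte rate = 96,000 × 4 × 2 = 768,000 bytes/s.
Duration = 1,390,080,000 / 768,000 = 1,810 s.
1,810 s = 30:10.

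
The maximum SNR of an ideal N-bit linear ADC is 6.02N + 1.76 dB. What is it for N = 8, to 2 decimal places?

49.92 dB

6.02 × 8 + 1.76 = 49.92 dB.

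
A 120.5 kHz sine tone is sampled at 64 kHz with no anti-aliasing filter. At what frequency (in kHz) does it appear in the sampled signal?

7.5 kHz

Nyquist = 64,000/2 = 32,000 Hz; 120,500 Hz exceeds it.
Alias = |120,500 − 2×64,000| = |120,500 − 128,000| = 7,500 Hz = 7.5 kHz.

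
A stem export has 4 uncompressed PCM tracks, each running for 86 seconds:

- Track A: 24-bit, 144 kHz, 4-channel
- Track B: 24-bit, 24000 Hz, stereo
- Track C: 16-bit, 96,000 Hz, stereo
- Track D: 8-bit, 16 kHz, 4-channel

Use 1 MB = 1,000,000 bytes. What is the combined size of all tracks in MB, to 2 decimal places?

Track A: 144,000 × 86 × 3 × 4 = 148,608,000 bytes.
Track B: 24,000 × 86 × 3 × 2 = 12,384,000 bytes.
Track C: 96,000 × 86 × 2 × 2 = 33,024,000 bytes.
Track D: 16,000 × 86 × 1 × 4 = 5,504,000 bytes.
Total = 199,520,000 bytes = 199.52 MB.

199.52 MB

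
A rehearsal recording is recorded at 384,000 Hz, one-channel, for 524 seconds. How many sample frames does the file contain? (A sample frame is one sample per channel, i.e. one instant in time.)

201,216,000 sample frames

384,000 samples/s × 524 s = 201,216,000 frames.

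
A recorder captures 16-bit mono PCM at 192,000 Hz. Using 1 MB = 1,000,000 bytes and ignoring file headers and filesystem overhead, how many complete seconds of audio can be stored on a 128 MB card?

333 seconds

Uncompressed byte rate = 192,000 × 2 × 1 = 384,000 bytes/s.
Capacity = 128 × 1,000,000 = 128,000,000 bytes.
128,000,000 / 384,000 ≈ 333.33 s → 333 seconds.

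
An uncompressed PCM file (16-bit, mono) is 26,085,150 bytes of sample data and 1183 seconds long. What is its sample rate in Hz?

11,025 Hz

Bytes = sample_rate × seconds × bytes_per_sample × channels.
sample_rate = 26,085,150 / (1,183 × 2 × 1) = 26,085,150 / 2,366 = 11,025 Hz.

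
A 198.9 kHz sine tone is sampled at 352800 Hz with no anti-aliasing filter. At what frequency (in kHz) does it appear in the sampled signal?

153.9 kHz

Nyquist = 352,800/2 = 176,400 Hz; 198,900 Hz exceeds it.
Alias = |198,900 − 1×352,800| = |198,900 − 352,800| = 153,900 Hz = 153.9 kHz.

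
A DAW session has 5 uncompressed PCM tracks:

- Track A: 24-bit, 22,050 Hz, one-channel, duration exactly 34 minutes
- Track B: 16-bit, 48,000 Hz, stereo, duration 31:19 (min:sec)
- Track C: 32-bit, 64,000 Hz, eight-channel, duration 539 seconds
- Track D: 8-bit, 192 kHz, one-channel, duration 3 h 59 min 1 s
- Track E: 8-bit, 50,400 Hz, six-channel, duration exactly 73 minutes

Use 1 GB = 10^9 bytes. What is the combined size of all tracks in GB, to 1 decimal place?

5.7 GB

Track A: exactly 34 minutes = 2,040 s; 22,050 × 2,040 × 3 × 1 = 134,946,000 bytes.
Track B: 31:19 (min:sec) = 1,879 s; 48,000 × 1,879 × 2 × 2 = 360,768,000 bytes.
Track C: 64,000 × 539 × 4 × 8 = 1,103,872,000 bytes.
Track D: 3 h 59 min 1 s = 14,341 s; 192,000 × 14,341 × 1 × 1 = 2,753,472,000 bytes.
Track E: exactly 73 minutes = 4,380 s; 50,400 × 4,380 × 1 × 6 = 1,324,512,000 bytes.
Total = 5,677,570,000 bytes = 5.7 GB.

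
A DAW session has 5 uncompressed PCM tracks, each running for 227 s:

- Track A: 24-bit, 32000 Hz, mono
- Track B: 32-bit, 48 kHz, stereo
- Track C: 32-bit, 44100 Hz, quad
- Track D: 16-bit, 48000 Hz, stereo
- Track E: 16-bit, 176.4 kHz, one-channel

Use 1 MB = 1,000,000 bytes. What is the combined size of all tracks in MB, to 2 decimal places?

Track A: 32,000 × 227 × 3 × 1 = 21,792,000 bytes.
Track B: 48,000 × 227 × 4 × 2 = 87,168,000 bytes.
Track C: 44,100 × 227 × 4 × 4 = 160,171,200 bytes.
Track D: 48,000 × 227 × 2 × 2 = 43,584,000 bytes.
Track E: 176,400 × 227 × 2 × 1 = 80,085,600 bytes.
Total = 392,800,800 bytes = 392.80 MB.

392.80 MB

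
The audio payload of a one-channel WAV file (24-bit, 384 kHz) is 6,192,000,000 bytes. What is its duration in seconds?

5,375 seconds

Byte rate = 384,000 × 3 × 1 = 1,152,000 bytes/s.
Duration = 6,192,000,000 / 1,152,000 = 5,375 s.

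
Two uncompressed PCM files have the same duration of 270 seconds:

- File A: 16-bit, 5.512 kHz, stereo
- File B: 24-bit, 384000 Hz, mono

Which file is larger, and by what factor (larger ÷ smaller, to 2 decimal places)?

File A: 5,512 × 2 × 2 = 22,048 bytes/s.
File B: 384,000 × 3 × 1 = 1,152,000 bytes/s.
File B is larger; ratio = 311,040,000 / 5,952,960 = 52.25.

File B, by a factor of 52.25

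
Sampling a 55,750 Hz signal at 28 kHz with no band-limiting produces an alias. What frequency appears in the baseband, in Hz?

250 Hz

Nyquist = 28,000/2 = 14,000 Hz; 55,750 Hz exceeds it.
Alias = |55,750 − 2×28,000| = |55,750 − 56,000| = 250 Hz.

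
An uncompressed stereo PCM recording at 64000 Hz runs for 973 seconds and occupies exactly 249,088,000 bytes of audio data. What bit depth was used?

Bytes per sample = 249,088,000 / (64,000 × 973 × 2) = 249,088,000 / 124,544,000 = 2.
Bit depth = 2 × 8 = 16 bits.

16 bits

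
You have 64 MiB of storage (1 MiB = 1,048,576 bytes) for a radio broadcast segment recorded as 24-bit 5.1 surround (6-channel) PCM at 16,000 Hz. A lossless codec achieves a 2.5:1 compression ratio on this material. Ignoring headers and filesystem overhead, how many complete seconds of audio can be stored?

Uncompressed byte rate = 16,000 × 3 × 6 = 288,000 bytes/s.
After 2.5:1 compression, effective rate ≈ 115200 bytes/s.
Capacity = 64 × 1,048,576 = 67,108,864 bytes.
67,108,864 / effective rate ≈ 582.54 s → 582 seconds.

582 seconds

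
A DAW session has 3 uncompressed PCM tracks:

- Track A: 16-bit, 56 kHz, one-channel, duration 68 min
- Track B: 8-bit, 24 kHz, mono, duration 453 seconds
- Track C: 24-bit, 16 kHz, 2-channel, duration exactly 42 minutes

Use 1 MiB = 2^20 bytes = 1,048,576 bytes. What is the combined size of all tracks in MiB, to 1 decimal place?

676.9 MiB

Track A: 68 min = 4,080 s; 56,000 × 4,080 × 2 × 1 = 456,960,000 bytes.
Track B: 24,000 × 453 × 1 × 1 = 10,872,000 bytes.
Track C: exactly 42 minutes = 2,520 s; 16,000 × 2,520 × 3 × 2 = 241,920,000 bytes.
Total = 709,752,000 bytes = 676.9 MiB.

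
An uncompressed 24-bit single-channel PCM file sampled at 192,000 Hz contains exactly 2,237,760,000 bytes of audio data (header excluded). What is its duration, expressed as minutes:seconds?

64:45

Byte rate = 192,000 × 3 × 1 = 576,000 bytes/s.
Duration = 2,237,760,000 / 576,000 = 3,885 s.
3,885 s = 64:45.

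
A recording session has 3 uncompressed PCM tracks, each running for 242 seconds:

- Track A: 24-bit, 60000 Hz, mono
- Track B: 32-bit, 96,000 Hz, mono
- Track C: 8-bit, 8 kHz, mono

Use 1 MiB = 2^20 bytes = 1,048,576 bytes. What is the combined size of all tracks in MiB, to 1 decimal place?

132.0 MiB

Track A: 60,000 × 242 × 3 × 1 = 43,560,000 bytes.
Track B: 96,000 × 242 × 4 × 1 = 92,928,000 bytes.
Track C: 8,000 × 242 × 1 × 1 = 1,936,000 bytes.
Total = 138,424,000 bytes = 132.0 MiB.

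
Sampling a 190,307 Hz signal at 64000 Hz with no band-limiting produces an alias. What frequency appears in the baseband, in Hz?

Nyquist = 64,000/2 = 32,000 Hz; 190,307 Hz exceeds it.
Alias = |190,307 − 3×64,000| = |190,307 − 192,000| = 1,693 Hz.

1,693 Hz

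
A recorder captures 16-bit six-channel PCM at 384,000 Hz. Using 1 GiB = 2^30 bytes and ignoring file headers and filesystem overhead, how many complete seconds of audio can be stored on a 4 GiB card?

932 seconds

Uncompressed byte rate = 384,000 × 2 × 6 = 4,608,000 bytes/s.
Capacity = 4 × 1,073,741,824 = 4,294,967,296 bytes.
4,294,967,296 / 4,608,000 ≈ 932.07 s → 932 seconds.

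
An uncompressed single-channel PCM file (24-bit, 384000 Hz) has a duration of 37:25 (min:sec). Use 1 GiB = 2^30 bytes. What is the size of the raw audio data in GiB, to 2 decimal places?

Duration = 37:25 (min:sec) = 2,245 s.
Bytes = 384,000 samples/s × 2,245 s × 3 bytes/sample × 1 ch = 2,586,240,000 bytes.
2,586,240,000 / 1,073,741,824 = 2.41 GiB.

2.41 GiB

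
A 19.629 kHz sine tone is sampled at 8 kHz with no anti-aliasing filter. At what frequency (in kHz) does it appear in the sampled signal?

3.629 kHz

Nyquist = 8,000/2 = 4,000 Hz; 19,629 Hz exceeds it.
Alias = |19,629 − 2×8,000| = |19,629 − 16,000| = 3,629 Hz = 3.629 kHz.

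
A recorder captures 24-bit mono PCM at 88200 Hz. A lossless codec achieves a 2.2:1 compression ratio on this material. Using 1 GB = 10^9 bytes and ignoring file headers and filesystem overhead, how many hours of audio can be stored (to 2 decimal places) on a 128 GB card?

295.62 hours

Uncompressed byte rate = 88,200 × 3 × 1 = 264,600 bytes/s.
After 2.2:1 compression, effective rate ≈ 120272.73 bytes/s.
Capacity = 128 × 1,000,000,000 = 128,000,000,000 bytes.
128,000,000,000 / effective rate ≈ 1064247.92 s → 295.62 hours.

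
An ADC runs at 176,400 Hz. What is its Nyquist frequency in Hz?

Nyquist frequency = sample rate / 2 = 176,400 / 2 = 88,200 Hz.

88,200 Hz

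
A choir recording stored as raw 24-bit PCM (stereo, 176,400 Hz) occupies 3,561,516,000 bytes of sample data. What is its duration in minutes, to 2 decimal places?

Byte rate = 176,400 × 3 × 2 = 1,058,400 bytes/s.
Duration = 3,561,516,000 / 1,058,400 = 3,365 s.
3,365 s / 60 = 56.08 minutes.

56.08 minutes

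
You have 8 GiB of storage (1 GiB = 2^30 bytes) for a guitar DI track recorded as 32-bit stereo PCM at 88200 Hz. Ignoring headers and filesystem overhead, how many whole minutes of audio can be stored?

202 minutes

Uncompressed byte rate = 88,200 × 4 × 2 = 705,600 bytes/s.
Capacity = 8 × 1,073,741,824 = 8,589,934,592 bytes.
8,589,934,592 / 705,600 ≈ 12173.94 s → 202 minutes.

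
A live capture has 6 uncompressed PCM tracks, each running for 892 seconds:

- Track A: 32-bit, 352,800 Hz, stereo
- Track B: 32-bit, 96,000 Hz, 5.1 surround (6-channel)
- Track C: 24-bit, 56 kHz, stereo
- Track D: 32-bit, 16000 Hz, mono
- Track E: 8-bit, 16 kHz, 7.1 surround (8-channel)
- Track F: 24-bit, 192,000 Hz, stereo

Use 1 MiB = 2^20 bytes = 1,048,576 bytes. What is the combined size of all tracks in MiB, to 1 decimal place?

Track A: 352,800 × 892 × 4 × 2 = 2,517,580,800 bytes.
Track B: 96,000 × 892 × 4 × 6 = 2,055,168,000 bytes.
Track C: 56,000 × 892 × 3 × 2 = 299,712,000 bytes.
Track D: 16,000 × 892 × 4 × 1 = 57,088,000 bytes.
Track E: 16,000 × 892 × 1 × 8 = 114,176,000 bytes.
Track F: 192,000 × 892 × 3 × 2 = 1,027,584,000 bytes.
Total = 6,071,308,800 bytes = 5790.1 MiB.

5790.1 MiB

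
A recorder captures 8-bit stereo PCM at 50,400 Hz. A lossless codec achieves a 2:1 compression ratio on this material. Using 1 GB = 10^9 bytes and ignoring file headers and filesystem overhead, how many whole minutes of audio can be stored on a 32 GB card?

10,582 minutes

Uncompressed byte rate = 50,400 × 1 × 2 = 100,800 bytes/s.
After 2:1 compression, effective rate ≈ 50400 bytes/s.
Capacity = 32 × 1,000,000,000 = 32,000,000,000 bytes.
32,000,000,000 / effective rate ≈ 634920.63 s → 10,582 minutes.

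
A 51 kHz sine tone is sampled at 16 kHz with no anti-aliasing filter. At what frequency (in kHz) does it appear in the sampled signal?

Nyquist = 16,000/2 = 8,000 Hz; 51,000 Hz exceeds it.
Alias = |51,000 − 3×16,000| = |51,000 − 48,000| = 3,000 Hz = 3 kHz.

3 kHz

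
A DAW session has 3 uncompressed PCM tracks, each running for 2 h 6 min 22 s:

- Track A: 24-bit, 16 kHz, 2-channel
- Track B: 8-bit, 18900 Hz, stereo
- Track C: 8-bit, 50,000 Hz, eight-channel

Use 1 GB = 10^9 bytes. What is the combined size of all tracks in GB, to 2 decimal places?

2 h 6 min 22 s = 7,582 s.
Track A: 16,000 × 7,582 × 3 × 2 = 727,872,000 bytes.
Track B: 18,900 × 7,582 × 1 × 2 = 286,599,600 bytes.
Track C: 50,000 × 7,582 × 1 × 8 = 3,032,800,000 bytes.
Total = 4,047,271,600 bytes = 4.05 GB.

4.05 GB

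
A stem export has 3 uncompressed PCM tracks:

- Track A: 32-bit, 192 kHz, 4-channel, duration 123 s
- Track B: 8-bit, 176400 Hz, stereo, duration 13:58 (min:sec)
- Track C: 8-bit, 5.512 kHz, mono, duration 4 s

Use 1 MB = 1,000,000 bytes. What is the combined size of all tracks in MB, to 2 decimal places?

Track A: 192,000 × 123 × 4 × 4 = 377,856,000 bytes.
Track B: 13:58 (min:sec) = 838 s; 176,400 × 838 × 1 × 2 = 295,646,400 bytes.
Track C: 5,512 × 4 × 1 × 1 = 22,048 bytes.
Total = 673,524,448 bytes = 673.52 MB.

673.52 MB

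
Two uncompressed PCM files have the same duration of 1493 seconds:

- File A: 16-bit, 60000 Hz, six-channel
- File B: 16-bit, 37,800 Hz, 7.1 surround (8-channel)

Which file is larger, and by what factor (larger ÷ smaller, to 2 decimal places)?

File A: 60,000 × 2 × 6 = 720,000 bytes/s.
File B: 37,800 × 2 × 8 = 604,800 bytes/s.
File A is larger; ratio = 1,074,960,000 / 902,966,400 = 1.19.

File A, by a factor of 1.19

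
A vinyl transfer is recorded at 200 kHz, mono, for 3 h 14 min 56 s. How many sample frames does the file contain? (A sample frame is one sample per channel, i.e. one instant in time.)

2,339,200,000 sample frames

3 h 14 min 56 s = 11,696 s.
200,000 samples/s × 11,696 s = 2,339,200,000 frames.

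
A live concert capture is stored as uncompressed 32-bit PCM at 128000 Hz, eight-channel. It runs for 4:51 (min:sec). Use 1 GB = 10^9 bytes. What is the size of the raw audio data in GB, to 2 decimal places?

Duration = 4:51 (min:sec) = 291 s.
Bytes = 128,000 samples/s × 291 s × 4 bytes/sample × 8 ch = 1,191,936,000 bytes.
1,191,936,000 / 1,000,000,000 = 1.19 GB.

1.19 GB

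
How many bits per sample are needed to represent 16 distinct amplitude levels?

log2(16) = 4.

4 bits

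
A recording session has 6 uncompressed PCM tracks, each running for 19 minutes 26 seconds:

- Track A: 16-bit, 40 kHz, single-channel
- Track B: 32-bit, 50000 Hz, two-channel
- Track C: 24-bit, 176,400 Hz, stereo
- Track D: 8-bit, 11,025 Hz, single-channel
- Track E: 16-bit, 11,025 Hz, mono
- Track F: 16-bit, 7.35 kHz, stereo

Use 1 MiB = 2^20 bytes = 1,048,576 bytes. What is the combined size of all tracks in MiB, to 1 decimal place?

19 minutes 26 seconds = 1,166 s.
Track A: 40,000 × 1,166 × 2 × 1 = 93,280,000 bytes.
Track B: 50,000 × 1,166 × 4 × 2 = 466,400,000 bytes.
Track C: 176,400 × 1,166 × 3 × 2 = 1,234,094,400 bytes.
Track D: 11,025 × 1,166 × 1 × 1 = 12,855,150 bytes.
Track E: 11,025 × 1,166 × 2 × 1 = 25,710,300 bytes.
Track F: 7,350 × 1,166 × 2 × 2 = 34,280,400 bytes.
Total = 1,866,620,250 bytes = 1780.1 MiB.

1780.1 MiB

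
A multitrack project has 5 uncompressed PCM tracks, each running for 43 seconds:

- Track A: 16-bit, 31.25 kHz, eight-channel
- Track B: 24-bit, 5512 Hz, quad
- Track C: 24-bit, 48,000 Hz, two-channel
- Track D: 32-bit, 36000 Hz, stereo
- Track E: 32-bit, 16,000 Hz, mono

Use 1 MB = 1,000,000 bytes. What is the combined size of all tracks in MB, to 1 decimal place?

Track A: 31,250 × 43 × 2 × 8 = 21,500,000 bytes.
Track B: 5,512 × 43 × 3 × 4 = 2,844,192 bytes.
Track C: 48,000 × 43 × 3 × 2 = 12,384,000 bytes.
Track D: 36,000 × 43 × 4 × 2 = 12,384,000 bytes.
Track E: 16,000 × 43 × 4 × 1 = 2,752,000 bytes.
Total = 51,864,192 bytes = 51.9 MB.

51.9 MB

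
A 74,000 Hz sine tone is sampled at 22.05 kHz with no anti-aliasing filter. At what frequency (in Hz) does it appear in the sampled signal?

7,850 Hz

Nyquist = 22,050/2 = 11,025 Hz; 74,000 Hz exceeds it.
Alias = |74,000 − 3×22,050| = |74,000 − 66,150| = 7,850 Hz.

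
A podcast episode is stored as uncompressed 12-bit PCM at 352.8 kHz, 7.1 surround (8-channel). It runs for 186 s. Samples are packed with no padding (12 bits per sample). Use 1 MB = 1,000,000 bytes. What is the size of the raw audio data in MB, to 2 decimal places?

787.45 MB

Bits = 352,800 × 186 × 12 × 8 = 6,299,596,800 bits = 787,449,600 bytes.
787,449,600 / 1,000,000 = 787.45 MB.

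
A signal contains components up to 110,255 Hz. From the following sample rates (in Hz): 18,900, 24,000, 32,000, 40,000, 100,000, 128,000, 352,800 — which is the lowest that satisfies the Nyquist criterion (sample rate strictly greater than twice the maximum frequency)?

352,800 Hz

Need sample rate > 2 × 110,255 = 220,510 Hz.
Lowest listed rate above 220,510 Hz is 352,800 Hz.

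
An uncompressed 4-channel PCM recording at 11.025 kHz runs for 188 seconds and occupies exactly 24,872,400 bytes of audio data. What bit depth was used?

Bytes per sample = 24,872,400 / (11,025 × 188 × 4) = 24,872,400 / 8,290,800 = 3.
Bit depth = 3 × 8 = 24 bits.

24 bits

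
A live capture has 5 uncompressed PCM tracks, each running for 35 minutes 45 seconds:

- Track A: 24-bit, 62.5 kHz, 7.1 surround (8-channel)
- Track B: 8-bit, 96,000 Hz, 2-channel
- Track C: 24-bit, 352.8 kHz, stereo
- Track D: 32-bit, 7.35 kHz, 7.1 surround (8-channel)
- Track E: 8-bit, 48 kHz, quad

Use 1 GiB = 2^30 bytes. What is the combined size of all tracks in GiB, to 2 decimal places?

8.46 GiB

35 minutes 45 seconds = 2,145 s.
Track A: 62,500 × 2,145 × 3 × 8 = 3,217,500,000 bytes.
Track B: 96,000 × 2,145 × 1 × 2 = 411,840,000 bytes.
Track C: 352,800 × 2,145 × 3 × 2 = 4,540,536,000 bytes.
Track D: 7,350 × 2,145 × 4 × 8 = 504,504,000 bytes.
Track E: 48,000 × 2,145 × 1 × 4 = 411,840,000 bytes.
Total = 9,086,220,000 bytes = 8.46 GiB.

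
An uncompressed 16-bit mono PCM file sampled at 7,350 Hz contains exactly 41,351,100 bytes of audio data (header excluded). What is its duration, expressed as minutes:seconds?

Byte rate = 7,350 × 2 × 1 = 14,700 bytes/s.
Duration = 41,351,100 / 14,700 = 2,813 s.
2,813 s = 46:53.

46:53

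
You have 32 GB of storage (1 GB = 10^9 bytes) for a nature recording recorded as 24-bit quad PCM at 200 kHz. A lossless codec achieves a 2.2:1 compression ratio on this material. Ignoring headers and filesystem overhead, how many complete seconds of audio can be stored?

Uncompressed byte rate = 200,000 × 3 × 4 = 2,400,000 bytes/s.
After 2.2:1 compression, effective rate ≈ 1090909.09 bytes/s.
Capacity = 32 × 1,000,000,000 = 32,000,000,000 bytes.
32,000,000,000 / effective rate ≈ 29333.33 s → 29,333 seconds.

29,333 seconds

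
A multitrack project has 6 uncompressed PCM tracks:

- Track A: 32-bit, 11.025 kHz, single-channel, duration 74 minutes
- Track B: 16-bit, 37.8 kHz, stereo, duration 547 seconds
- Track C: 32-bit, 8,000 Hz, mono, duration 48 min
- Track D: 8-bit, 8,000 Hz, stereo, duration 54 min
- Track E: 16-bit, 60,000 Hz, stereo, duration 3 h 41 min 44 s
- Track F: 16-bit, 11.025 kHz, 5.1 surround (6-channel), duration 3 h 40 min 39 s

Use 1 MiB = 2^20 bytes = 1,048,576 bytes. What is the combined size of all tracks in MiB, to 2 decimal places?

Track A: 74 minutes = 4,440 s; 11,025 × 4,440 × 4 × 1 = 195,804,000 bytes.
Track B: 37,800 × 547 × 2 × 2 = 82,706,400 bytes.
Track C: 48 min = 2,880 s; 8,000 × 2,880 × 4 × 1 = 92,160,000 bytes.
Track D: 54 min = 3,240 s; 8,000 × 3,240 × 1 × 2 = 51,840,000 bytes.
Track E: 3 h 41 min 44 s = 13,304 s; 60,000 × 13,304 × 2 × 2 = 3,192,960,000 bytes.
Track F: 3 h 40 min 39 s = 13,239 s; 11,025 × 13,239 × 2 × 6 = 1,751,519,700 bytes.
Total = 5,366,990,100 bytes = 5118.36 MiB.

5118.36 MiB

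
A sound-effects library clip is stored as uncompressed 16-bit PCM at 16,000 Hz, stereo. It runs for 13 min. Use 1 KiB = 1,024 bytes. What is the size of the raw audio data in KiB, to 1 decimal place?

Duration = 13 min = 780 s.
Bytes = 16,000 samples/s × 780 s × 2 bytes/sample × 2 ch = 49,920,000 bytes.
49,920,000 / 1,024 = 48750.0 KiB.

48750.0 KiB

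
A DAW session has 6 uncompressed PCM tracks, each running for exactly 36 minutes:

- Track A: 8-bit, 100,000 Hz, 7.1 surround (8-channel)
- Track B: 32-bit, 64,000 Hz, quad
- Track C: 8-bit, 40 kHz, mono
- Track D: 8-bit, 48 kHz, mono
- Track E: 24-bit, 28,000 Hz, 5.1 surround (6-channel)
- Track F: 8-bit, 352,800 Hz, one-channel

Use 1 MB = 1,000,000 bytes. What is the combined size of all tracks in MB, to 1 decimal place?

5980.6 MB

exactly 36 minutes = 2,160 s.
Track A: 100,000 × 2,160 × 1 × 8 = 1,728,000,000 bytes.
Track B: 64,000 × 2,160 × 4 × 4 = 2,211,840,000 bytes.
Track C: 40,000 × 2,160 × 1 × 1 = 86,400,000 bytes.
Track D: 48,000 × 2,160 × 1 × 1 = 103,680,000 bytes.
Track E: 28,000 × 2,160 × 3 × 6 = 1,088,640,000 bytes.
Track F: 352,800 × 2,160 × 1 × 1 = 762,048,000 bytes.
Total = 5,980,608,000 bytes = 5980.6 MB.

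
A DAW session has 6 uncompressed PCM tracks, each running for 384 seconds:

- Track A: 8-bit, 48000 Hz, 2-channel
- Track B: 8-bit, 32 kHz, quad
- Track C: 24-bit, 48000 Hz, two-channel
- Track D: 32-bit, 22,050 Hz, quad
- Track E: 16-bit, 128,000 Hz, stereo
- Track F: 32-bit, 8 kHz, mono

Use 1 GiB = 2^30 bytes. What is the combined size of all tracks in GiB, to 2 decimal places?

0.50 GiB

Track A: 48,000 × 384 × 1 × 2 = 36,864,000 bytes.
Track B: 32,000 × 384 × 1 × 4 = 49,152,000 bytes.
Track C: 48,000 × 384 × 3 × 2 = 110,592,000 bytes.
Track D: 22,050 × 384 × 4 × 4 = 135,475,200 bytes.
Track E: 128,000 × 384 × 2 × 2 = 196,608,000 bytes.
Track F: 8,000 × 384 × 4 × 1 = 12,288,000 bytes.
Total = 540,979,200 bytes = 0.50 GiB.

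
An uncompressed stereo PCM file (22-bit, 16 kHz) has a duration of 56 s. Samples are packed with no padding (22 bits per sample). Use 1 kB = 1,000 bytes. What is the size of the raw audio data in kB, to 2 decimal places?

Bits = 16,000 × 56 × 22 × 2 = 39,424,000 bits = 4,928,000 bytes.
4,928,000 / 1,000 = 4928.00 kB.

4928.00 kB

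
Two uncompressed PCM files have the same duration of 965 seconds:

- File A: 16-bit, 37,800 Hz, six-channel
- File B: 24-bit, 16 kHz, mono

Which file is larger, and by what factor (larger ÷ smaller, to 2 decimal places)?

File A: 37,800 × 2 × 6 = 453,600 bytes/s.
File B: 16,000 × 3 × 1 = 48,000 bytes/s.
File A is larger; ratio = 437,724,000 / 46,320,000 = 9.45.

File A, by a factor of 9.45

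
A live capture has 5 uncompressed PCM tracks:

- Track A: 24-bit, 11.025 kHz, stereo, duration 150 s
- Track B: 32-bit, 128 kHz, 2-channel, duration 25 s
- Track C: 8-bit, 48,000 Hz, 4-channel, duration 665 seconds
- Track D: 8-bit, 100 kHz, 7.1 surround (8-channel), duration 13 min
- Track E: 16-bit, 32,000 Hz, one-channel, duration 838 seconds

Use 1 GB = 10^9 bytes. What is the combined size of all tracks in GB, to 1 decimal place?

Track A: 11,025 × 150 × 3 × 2 = 9,922,500 bytes.
Track B: 128,000 × 25 × 4 × 2 = 25,600,000 bytes.
Track C: 48,000 × 665 × 1 × 4 = 127,680,000 bytes.
Track D: 13 min = 780 s; 100,000 × 780 × 1 × 8 = 624,000,000 bytes.
Track E: 32,000 × 838 × 2 × 1 = 53,632,000 bytes.
Total = 840,834,500 bytes = 0.8 GB.

0.8 GB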